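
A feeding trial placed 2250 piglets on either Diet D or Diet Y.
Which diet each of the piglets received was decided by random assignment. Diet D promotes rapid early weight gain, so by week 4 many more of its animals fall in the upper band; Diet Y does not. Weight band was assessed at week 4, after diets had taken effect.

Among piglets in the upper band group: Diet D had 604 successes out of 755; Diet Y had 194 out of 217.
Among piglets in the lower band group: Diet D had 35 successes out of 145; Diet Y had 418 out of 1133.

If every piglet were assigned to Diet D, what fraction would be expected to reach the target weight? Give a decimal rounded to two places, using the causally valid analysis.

The week-4 weight band-specific comparison favours Diet Y throughout, but the pooled figures favour Diet D. The question is whether to condition on week-4 weight band.
Week-4 weight band here is a post-treatment variable shaped by the diet; conditioning on it would introduce bias rather than remove it. The overall comparison is the causal one.
So P(outcome | do(Diet D)) is just the pooled rate for Diet D: 639/900 = 0.710.

0.71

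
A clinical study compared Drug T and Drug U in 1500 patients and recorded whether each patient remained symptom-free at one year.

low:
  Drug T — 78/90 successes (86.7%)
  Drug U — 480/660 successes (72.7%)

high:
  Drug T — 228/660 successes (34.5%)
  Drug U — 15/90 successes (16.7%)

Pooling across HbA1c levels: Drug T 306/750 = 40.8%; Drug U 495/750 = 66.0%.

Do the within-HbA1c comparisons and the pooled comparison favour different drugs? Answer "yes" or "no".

yes

Within each HbA1c level (low 86.7% vs 72.7%; high 34.5% vs 16.7%), Drug T has the higher rate every time. Pooled: 40.8% vs 66.0% — Drug U has the higher rate overall. The two comparisons disagree.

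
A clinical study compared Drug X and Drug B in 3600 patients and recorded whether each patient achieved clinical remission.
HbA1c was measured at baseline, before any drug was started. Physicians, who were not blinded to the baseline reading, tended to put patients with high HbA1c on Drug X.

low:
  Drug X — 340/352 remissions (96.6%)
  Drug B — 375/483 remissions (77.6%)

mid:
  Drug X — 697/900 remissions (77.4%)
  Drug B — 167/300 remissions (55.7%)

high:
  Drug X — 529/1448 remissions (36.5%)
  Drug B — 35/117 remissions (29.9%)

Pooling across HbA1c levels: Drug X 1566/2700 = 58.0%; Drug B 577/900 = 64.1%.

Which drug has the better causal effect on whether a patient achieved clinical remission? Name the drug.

The HbA1c-specific comparison favours Drug X throughout, but the pooled figures favour Drug B. The question is whether to condition on HbA1c.
Nothing the drug does changes HbA1c; the imbalance is an allocation artefact. With HbA1c also predicting the outcome, the pooled figure is confounded, and the within-stratum comparison is the causal one.
Within each level — low: 96.6% vs 77.6%; mid: 77.4% vs 55.7%; high: 36.5% vs 29.9% — Drug X is higher every time.

Drug X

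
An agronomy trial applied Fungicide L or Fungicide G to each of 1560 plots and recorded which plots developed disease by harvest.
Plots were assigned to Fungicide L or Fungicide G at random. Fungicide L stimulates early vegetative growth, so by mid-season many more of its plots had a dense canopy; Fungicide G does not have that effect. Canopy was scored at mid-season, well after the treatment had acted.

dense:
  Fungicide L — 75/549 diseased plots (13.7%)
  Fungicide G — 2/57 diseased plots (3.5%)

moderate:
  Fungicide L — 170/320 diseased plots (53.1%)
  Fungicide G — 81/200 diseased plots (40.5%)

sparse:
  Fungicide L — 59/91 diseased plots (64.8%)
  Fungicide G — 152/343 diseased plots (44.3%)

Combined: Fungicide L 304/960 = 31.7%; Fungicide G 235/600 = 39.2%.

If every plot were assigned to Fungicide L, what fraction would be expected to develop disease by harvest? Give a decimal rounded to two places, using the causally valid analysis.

Mid-season canopy here is a post-treatment variable shaped by the fungicide; conditioning on it would introduce bias rather than remove it. The overall comparison is the causal one.
So P(outcome | do(Fungicide L)) is just the pooled rate for Fungicide L: 304/960 = 0.317.

0.32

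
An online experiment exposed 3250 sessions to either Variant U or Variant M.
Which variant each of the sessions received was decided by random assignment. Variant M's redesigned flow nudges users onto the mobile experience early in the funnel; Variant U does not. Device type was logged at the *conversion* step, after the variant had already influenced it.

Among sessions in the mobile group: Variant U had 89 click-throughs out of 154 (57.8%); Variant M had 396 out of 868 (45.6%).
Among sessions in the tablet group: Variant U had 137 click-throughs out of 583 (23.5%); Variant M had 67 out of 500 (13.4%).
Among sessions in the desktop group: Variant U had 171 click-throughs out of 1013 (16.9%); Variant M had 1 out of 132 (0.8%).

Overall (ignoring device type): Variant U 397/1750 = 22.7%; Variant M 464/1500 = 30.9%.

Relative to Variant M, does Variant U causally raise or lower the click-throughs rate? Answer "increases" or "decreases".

decreases

The stratified and pooled comparisons disagree (Variant U wins within each device type; Variant M wins overall), so the answer turns on the causal role of device type.
The distribution of device type is itself part of what the variant does — it is an intermediate outcome. Holding it fixed would remove that part of the effect; the total effect is the pooled difference.
Pooled: Variant U 22.7% vs Variant M 30.9%; Variant M is higher overall.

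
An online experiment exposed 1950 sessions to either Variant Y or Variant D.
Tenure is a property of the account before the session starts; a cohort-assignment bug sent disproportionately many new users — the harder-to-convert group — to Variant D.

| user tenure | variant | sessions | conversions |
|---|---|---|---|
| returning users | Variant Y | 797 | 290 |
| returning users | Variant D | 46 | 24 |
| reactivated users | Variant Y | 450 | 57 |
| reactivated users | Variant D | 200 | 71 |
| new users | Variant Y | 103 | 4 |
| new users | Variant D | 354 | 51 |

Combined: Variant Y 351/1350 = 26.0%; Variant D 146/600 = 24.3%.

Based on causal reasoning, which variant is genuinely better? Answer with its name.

Variant D

The stratified and pooled comparisons disagree (Variant D wins within each user tenure; Variant Y wins overall), so the answer turns on the causal role of user tenure.
Here user tenure is a common cause — it drives both which variant a case falls under and the outcome. The crude comparison mixes populations; the stratum-specific rates are the causally relevant ones.
Within each level — returning users: 36.4% vs 52.2%; reactivated users: 12.7% vs 35.5%; new users: 3.9% vs 14.4% — Variant D is higher every time.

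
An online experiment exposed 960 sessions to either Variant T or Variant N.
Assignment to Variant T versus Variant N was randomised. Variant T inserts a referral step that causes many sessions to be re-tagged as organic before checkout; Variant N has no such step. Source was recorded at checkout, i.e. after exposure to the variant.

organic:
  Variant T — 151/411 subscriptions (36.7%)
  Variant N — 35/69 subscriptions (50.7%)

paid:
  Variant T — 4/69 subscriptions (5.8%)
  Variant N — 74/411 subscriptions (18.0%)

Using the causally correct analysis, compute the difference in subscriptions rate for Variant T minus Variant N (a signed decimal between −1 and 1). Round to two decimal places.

+0.10

The traffic source-specific comparison favours Variant N throughout, but the pooled figures favour Variant T. The question is whether to condition on traffic source.
Traffic source lies on the pathway variant → traffic source → outcome, so adjusting for it blocks the indirect effect. For the total causal effect of variant, use the unadjusted pooled rates.
The causal difference is the pooled difference: 0.323 − 0.227 = +0.096.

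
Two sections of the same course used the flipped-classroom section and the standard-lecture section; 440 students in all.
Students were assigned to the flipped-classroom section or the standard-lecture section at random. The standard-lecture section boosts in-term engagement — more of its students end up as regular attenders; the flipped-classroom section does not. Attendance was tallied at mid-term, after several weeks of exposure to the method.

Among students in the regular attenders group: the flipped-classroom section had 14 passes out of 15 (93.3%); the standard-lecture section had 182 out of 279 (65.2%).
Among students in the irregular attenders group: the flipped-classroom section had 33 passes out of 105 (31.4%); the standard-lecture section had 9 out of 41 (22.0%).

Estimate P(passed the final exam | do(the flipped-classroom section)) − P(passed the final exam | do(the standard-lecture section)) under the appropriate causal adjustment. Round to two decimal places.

-0.21

Within every mid-term attendance level the flipped-classroom section has the higher rate, yet pooled the standard-lecture section does — Simpson's reversal.
Stratifying would compare teaching methods among students the teaching methods themselves sorted into mid-term attendance groups — a form of selection on an intermediate. The unconditioned pooled rates give the total causal effect.
The causal difference is the pooled difference: 0.392 − 0.597 = -0.205.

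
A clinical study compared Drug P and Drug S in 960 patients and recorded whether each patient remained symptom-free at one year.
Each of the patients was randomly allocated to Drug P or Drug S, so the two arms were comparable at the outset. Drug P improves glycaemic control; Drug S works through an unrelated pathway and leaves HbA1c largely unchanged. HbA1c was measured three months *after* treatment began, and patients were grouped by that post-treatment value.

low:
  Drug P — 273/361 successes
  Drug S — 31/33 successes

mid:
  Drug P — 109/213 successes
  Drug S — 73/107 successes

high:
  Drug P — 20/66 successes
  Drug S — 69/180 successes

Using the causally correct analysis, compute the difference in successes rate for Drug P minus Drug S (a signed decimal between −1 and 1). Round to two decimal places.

+0.09

HbA1c lies on the pathway drug → HbA1c → outcome, so adjusting for it blocks the indirect effect. For the total causal effect of drug, use the unadjusted pooled rates.
The causal difference is the pooled difference: 0.628 − 0.541 = +0.087.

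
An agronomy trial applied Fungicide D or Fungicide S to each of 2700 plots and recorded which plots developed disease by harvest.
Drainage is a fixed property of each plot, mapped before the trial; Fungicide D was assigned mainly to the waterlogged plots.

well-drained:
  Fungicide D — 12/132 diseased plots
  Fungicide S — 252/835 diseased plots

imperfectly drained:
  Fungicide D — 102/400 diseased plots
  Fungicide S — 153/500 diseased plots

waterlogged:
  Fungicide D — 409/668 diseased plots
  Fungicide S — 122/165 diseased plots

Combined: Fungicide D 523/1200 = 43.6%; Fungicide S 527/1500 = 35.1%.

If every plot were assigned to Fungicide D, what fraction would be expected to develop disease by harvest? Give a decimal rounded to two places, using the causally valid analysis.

Within every field drainage level Fungicide D has the lower rate, yet pooled Fungicide S does — Simpson's reversal.
Since field drainage is a pre-existing factor (not a product of the fungicide) and it affects the outcome on its own, it is a confounder. The stratified rates, not the pooled rate, identify the causal effect.
Standardising Fungicide D to the population field drainage mix: 0.358·12/132 + 0.333·102/400 + 0.309·409/668 = 0.306.

0.31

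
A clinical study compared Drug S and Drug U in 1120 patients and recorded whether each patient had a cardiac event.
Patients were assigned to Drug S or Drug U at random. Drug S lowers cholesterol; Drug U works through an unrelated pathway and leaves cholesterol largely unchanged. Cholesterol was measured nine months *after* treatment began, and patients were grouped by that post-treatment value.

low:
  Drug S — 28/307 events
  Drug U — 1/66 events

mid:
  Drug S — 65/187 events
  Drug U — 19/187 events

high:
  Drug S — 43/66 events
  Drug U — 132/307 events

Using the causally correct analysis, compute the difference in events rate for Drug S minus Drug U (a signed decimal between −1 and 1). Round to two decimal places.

-0.03

Cholesterol is recorded after the drug and is itself shifted by it — it sits on the causal path from drug to outcome. Conditioning on a mediator would strip out part of the effect we want; the pooled comparison gives the total causal effect.
The causal difference is the pooled difference: 0.243 − 0.271 = -0.029.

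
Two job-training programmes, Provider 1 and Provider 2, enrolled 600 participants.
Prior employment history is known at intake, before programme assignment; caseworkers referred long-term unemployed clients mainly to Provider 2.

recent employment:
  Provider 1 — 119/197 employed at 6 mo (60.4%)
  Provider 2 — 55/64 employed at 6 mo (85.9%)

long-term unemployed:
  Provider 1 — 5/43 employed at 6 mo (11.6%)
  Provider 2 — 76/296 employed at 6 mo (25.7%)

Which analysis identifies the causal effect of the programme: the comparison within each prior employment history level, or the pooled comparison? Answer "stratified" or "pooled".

stratified

Prior employment history is set before the programme has any effect — it is not caused by the programme — and it independently drives the outcome. That makes it a confounder, so the causal comparison is within prior employment history levels.
Within each level — recent employment: 60.4% vs 85.9%; long-term unemployed: 11.6% vs 25.7% — Provider 2 is higher every time.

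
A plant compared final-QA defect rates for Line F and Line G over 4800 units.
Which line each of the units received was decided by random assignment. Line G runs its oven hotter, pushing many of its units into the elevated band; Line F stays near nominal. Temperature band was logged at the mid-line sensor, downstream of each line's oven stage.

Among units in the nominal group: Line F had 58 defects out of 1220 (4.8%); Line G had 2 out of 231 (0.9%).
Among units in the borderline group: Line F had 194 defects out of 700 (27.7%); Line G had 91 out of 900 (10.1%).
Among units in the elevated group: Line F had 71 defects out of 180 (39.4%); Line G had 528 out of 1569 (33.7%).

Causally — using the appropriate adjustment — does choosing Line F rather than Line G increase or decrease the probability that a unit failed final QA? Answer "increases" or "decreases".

decreases

Within every in-process temperature band level Line G has the lower rate, yet pooled Line F does — Simpson's reversal.
In-process temperature band is recorded after the line and is itself shifted by it — it sits on the causal path from line to outcome. Conditioning on a mediator would strip out part of the effect we want; the pooled comparison gives the total causal effect.
Pooled: Line F 15.4% vs Line G 23.0%; Line F is lower overall.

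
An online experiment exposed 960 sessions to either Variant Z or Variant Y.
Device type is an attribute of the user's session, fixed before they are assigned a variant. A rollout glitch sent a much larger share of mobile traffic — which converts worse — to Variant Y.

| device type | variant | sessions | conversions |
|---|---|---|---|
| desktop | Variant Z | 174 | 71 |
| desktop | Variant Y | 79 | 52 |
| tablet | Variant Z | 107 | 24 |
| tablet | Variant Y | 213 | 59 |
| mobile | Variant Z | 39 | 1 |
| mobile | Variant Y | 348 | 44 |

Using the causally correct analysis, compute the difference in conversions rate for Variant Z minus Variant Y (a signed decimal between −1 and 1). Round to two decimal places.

Variant Y is higher inside every device type stratum but Variant Z is higher in aggregate. Whether to stratify depends on how device type relates to the variant.
Device type is set before the variant has any effect — it is not caused by the variant — and it independently drives the outcome. That makes it a confounder, so the causal comparison is within device type levels.
Adjusting over the population distribution of device type: 0.264·(0.408−0.658) + 0.333·(0.224−0.277) + 0.403·(0.026−0.126) = -0.124.

-0.12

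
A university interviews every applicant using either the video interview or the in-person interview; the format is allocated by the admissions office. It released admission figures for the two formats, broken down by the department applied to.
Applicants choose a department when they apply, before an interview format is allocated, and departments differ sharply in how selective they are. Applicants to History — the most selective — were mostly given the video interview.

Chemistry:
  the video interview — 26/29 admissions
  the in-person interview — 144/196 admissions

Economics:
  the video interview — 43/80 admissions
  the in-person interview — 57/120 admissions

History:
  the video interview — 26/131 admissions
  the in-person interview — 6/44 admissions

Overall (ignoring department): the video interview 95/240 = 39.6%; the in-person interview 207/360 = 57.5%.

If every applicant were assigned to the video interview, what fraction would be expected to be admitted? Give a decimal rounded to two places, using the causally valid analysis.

0.57

the video interview is higher inside every department stratum but the in-person interview is higher in aggregate. Whether to stratify depends on how department relates to the interview format.
Department satisfies the back-door criterion: it is not a descendant of the interview format, and it blocks the spurious path from interview format to outcome. Adjusting for it (i.e., using the within-department rates) gives the causal effect.
Standardising the video interview to the population department mix: 0.375·26/29 + 0.333·43/80 + 0.292·26/131 = 0.573.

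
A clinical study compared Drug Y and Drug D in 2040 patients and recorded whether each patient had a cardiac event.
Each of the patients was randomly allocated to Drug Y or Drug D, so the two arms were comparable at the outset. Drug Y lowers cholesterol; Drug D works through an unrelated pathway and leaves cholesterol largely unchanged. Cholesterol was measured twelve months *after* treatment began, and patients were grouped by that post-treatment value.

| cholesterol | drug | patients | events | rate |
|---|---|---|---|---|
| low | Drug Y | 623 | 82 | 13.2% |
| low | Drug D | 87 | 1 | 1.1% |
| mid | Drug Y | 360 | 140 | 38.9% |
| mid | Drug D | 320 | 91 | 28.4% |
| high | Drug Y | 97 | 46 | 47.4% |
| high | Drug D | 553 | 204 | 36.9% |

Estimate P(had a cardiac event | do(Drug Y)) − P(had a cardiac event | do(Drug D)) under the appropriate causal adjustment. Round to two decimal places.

-0.06

Stratifying would compare drugs among patients the drugs themselves sorted into cholesterol groups — a form of selection on an intermediate. The unconditioned pooled rates give the total causal effect.
The causal difference is the pooled difference: 0.248 − 0.308 = -0.060.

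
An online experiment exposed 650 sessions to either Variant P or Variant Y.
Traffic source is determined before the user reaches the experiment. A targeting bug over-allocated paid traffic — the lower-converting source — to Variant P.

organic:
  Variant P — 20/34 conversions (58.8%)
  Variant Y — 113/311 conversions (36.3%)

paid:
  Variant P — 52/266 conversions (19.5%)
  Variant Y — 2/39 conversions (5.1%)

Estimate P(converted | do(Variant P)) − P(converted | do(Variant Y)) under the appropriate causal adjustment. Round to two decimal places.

+0.19

The stratified and pooled comparisons disagree (Variant P wins within each traffic source; Variant Y wins overall), so the answer turns on the causal role of traffic source.
Traffic source satisfies the back-door criterion: it is not a descendant of the variant, and it blocks the spurious path from variant to outcome. Adjusting for it (i.e., using the within-traffic source rates) gives the causal effect.
Adjusting over the population distribution of traffic source: 0.531·(0.588−0.363) + 0.469·(0.195−0.051) = +0.187.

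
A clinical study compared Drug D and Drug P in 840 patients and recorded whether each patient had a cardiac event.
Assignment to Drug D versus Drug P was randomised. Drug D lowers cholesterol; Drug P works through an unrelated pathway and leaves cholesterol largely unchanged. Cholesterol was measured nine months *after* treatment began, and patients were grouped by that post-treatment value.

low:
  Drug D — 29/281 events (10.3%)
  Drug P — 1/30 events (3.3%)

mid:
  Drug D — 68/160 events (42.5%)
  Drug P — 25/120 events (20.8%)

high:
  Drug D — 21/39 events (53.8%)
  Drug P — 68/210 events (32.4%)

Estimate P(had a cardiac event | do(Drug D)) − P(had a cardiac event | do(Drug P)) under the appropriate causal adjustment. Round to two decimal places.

-0.02

Drug P is lower inside every cholesterol stratum but Drug D is lower in aggregate. Whether to stratify depends on how cholesterol relates to the drug.
The distribution of cholesterol is itself part of what the drug does — it is an intermediate outcome. Holding it fixed would remove that part of the effect; the total effect is the pooled difference.
The causal difference is the pooled difference: 0.246 − 0.261 = -0.015.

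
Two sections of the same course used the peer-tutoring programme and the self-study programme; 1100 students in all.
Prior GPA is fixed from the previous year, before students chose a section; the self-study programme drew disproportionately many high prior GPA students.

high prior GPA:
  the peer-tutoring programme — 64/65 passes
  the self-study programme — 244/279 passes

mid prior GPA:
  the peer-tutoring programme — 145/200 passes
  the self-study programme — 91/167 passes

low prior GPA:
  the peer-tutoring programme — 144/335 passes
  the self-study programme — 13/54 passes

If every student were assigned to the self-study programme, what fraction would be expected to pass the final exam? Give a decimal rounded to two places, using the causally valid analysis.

0.54

Within every prior GPA band level the peer-tutoring programme has the higher rate, yet pooled the self-study programme does — Simpson's reversal.
Since prior GPA band is a pre-existing factor (not a product of the teaching method) and it affects the outcome on its own, it is a confounder. The stratified rates, not the pooled rate, identify the causal effect.
Standardising the self-study programme to the population prior GPA band mix: 0.313·244/279 + 0.334·91/167 + 0.354·13/54 = 0.540.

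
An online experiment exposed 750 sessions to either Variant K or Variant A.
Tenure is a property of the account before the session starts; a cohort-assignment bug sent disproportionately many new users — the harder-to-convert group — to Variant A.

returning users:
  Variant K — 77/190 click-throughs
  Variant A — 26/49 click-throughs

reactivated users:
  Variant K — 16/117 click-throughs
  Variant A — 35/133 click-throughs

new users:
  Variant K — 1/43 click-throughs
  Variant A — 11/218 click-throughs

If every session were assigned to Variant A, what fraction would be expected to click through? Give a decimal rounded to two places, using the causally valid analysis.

0.27

User tenure satisfies the back-door criterion: it is not a descendant of the variant, and it blocks the spurious path from variant to outcome. Adjusting for it (i.e., using the within-user tenure rates) gives the causal effect.
Standardising Variant A to the population user tenure mix: 0.319·26/49 + 0.333·35/133 + 0.348·11/218 = 0.274.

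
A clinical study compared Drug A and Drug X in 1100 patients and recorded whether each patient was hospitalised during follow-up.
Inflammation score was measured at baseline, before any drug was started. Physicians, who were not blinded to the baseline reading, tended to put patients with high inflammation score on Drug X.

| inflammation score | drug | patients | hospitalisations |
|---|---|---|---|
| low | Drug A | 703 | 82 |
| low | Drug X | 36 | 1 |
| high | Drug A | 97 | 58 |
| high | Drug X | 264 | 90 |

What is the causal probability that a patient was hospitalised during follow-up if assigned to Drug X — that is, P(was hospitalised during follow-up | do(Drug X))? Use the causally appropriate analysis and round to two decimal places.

Inflammation score satisfies the back-door criterion: it is not a descendant of the drug, and it blocks the spurious path from drug to outcome. Adjusting for it (i.e., using the within-inflammation score rates) gives the causal effect.
Standardising Drug X to the population inflammation score mix: 0.672·1/36 + 0.328·90/264 = 0.131.

0.13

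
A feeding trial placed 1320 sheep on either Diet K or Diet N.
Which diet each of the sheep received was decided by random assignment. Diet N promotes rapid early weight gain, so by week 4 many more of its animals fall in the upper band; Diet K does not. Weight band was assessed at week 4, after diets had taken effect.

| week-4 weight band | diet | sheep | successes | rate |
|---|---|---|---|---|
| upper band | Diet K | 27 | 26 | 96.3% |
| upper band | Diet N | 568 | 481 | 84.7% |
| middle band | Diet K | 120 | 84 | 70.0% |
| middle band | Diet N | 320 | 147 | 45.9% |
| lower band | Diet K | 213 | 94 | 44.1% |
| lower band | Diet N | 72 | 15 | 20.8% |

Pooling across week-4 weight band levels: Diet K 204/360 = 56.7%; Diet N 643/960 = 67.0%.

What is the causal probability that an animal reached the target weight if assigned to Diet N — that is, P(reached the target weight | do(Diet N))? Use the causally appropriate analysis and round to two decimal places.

Stratifying would compare diets among sheep the diets themselves sorted into week-4 weight band groups — a form of selection on an intermediate. The unconditioned pooled rates give the total causal effect.
So P(outcome | do(Diet N)) is just the pooled rate for Diet N: 643/960 = 0.670.

0.67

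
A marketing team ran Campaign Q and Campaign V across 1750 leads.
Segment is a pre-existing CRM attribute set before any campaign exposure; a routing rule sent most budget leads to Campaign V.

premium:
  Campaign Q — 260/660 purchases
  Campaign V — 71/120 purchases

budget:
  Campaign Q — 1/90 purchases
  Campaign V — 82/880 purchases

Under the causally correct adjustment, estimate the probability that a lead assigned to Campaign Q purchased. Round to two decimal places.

Campaign V is higher inside every customer segment stratum but Campaign Q is higher in aggregate. Whether to stratify depends on how customer segment relates to the campaign.
Customer segment is set before the campaign has any effect — it is not caused by the campaign — and it independently drives the outcome. That makes it a confounder, so the causal comparison is within customer segment levels.
Standardising Campaign Q to the population customer segment mix: 0.446·260/660 + 0.554·1/90 = 0.182.

0.18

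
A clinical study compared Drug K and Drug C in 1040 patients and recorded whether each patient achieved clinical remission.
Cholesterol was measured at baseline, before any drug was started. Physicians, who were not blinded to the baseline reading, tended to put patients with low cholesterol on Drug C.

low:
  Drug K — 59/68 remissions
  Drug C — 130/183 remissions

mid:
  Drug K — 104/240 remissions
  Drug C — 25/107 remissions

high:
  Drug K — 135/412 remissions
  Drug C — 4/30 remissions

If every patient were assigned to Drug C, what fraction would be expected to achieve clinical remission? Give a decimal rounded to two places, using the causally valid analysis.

Since cholesterol is a pre-existing factor (not a product of the drug) and it affects the outcome on its own, it is a confounder. The stratified rates, not the pooled rate, identify the causal effect.
Standardising Drug C to the population cholesterol mix: 0.241·130/183 + 0.334·25/107 + 0.425·4/30 = 0.306.

0.31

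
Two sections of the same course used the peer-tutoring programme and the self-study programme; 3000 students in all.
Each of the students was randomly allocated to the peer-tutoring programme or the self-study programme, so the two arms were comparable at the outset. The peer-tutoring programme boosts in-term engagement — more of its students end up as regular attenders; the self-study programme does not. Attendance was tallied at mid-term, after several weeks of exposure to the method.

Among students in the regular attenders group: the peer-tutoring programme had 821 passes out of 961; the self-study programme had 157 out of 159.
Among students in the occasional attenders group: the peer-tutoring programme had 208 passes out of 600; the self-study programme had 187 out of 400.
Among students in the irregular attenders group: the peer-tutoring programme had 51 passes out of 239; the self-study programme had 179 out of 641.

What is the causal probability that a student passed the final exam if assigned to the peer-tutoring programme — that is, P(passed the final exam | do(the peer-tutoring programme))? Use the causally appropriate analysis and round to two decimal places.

Within every mid-term attendance level the self-study programme has the higher rate, yet pooled the peer-tutoring programme does — Simpson's reversal.
Mid-term attendance is downstream of the teaching method. One should not condition on a consequence of treatment, so the overall rates are the right comparison.
So P(outcome | do(the peer-tutoring programme)) is just the pooled rate for the peer-tutoring programme: 1080/1800 = 0.600.

0.60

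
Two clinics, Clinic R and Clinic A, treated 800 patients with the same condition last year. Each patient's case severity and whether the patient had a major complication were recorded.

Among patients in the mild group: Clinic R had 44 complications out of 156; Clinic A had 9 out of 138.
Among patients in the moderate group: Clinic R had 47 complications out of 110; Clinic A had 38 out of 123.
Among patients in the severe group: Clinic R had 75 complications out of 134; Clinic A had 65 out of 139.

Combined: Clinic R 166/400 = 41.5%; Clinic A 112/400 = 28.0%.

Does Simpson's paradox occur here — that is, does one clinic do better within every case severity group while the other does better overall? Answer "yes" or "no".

Within each case severity level (mild 28.2% vs 6.5%; moderate 42.7% vs 30.9%; severe 56.0% vs 46.8%), Clinic A has the lower rate every time. Pooled: 41.5% vs 28.0% — Clinic A has the lower rate overall. They agree.

no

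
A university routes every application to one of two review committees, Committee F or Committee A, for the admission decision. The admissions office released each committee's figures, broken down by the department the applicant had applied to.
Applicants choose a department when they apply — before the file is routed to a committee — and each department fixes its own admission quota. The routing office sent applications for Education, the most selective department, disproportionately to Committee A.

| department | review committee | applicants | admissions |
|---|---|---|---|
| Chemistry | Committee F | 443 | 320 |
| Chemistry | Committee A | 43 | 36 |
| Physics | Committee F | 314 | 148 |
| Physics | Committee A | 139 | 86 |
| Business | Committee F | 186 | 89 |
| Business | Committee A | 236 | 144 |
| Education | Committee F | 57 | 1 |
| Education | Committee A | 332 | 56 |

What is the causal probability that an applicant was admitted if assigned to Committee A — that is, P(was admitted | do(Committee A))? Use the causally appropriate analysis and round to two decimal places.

Department differs across review committees for reasons unrelated to any effect of the review committee itself, and it separately predicts the outcome — a classic confounder. We must compare within department levels.
Standardising Committee A to the population department mix: 0.278·36/43 + 0.259·86/139 + 0.241·144/236 + 0.222·56/332 = 0.577.

0.58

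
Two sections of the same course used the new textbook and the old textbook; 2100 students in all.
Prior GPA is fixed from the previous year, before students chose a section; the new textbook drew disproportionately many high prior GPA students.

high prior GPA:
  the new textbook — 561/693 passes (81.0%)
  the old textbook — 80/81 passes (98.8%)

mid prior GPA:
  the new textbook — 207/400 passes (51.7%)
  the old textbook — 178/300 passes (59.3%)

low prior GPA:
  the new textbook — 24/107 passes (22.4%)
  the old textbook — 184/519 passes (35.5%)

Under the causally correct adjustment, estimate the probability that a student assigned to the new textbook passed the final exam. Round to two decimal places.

0.54

The prior GPA band-specific comparison favours the old textbook throughout, but the pooled figures favour the new textbook. The question is whether to condition on prior GPA band.
Prior GPA band is set before the teaching method has any effect — it is not caused by the teaching method — and it independently drives the outcome. That makes it a confounder, so the causal comparison is within prior GPA band levels.
Standardising the new textbook to the population prior GPA band mix: 0.369·561/693 + 0.333·207/400 + 0.298·24/107 = 0.538.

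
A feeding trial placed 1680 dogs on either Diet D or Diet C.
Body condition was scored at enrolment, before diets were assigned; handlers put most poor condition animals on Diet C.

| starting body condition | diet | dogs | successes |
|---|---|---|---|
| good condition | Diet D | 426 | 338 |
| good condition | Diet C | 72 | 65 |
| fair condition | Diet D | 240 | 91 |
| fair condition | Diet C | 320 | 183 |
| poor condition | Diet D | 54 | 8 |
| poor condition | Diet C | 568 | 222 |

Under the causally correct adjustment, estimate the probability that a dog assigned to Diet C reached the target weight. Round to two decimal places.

0.60

Diet C is higher inside every starting body condition stratum but Diet D is higher in aggregate. Whether to stratify depends on how starting body condition relates to the diet.
Nothing the diet does changes starting body condition; the imbalance is an allocation artefact. With starting body condition also predicting the outcome, the pooled figure is confounded, and the within-stratum comparison is the causal one.
Standardising Diet C to the population starting body condition mix: 0.296·65/72 + 0.333·183/320 + 0.370·222/568 = 0.603.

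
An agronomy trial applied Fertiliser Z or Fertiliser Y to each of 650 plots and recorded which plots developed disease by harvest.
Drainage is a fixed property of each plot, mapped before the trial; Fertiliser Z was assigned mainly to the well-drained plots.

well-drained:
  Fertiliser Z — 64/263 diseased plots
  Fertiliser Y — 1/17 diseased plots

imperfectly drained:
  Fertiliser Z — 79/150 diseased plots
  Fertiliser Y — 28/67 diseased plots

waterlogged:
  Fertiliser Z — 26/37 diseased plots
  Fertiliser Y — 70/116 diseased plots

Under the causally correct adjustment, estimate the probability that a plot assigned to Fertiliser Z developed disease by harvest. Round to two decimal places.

0.45

Fertiliser Y is lower inside every field drainage stratum but Fertiliser Z is lower in aggregate. Whether to stratify depends on how field drainage relates to the fertiliser.
Field drainage satisfies the back-door criterion: it is not a descendant of the fertiliser, and it blocks the spurious path from fertiliser to outcome. Adjusting for it (i.e., using the within-field drainage rates) gives the causal effect.
Standardising Fertiliser Z to the population field drainage mix: 0.431·64/263 + 0.334·79/150 + 0.235·26/37 = 0.446.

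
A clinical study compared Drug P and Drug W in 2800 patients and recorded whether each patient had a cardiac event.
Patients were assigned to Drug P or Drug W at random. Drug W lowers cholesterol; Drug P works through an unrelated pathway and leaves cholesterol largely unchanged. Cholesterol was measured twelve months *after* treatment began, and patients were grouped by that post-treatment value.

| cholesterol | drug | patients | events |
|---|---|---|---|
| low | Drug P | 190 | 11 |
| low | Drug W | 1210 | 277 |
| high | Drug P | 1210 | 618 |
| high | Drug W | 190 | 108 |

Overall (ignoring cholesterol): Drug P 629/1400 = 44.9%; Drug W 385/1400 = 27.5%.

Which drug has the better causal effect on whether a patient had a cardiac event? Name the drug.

Cholesterol is downstream of the drug. One should not condition on a consequence of treatment, so the overall rates are the right comparison.
Pooled: Drug P 44.9% vs Drug W 27.5%; Drug W is lower overall.

Drug W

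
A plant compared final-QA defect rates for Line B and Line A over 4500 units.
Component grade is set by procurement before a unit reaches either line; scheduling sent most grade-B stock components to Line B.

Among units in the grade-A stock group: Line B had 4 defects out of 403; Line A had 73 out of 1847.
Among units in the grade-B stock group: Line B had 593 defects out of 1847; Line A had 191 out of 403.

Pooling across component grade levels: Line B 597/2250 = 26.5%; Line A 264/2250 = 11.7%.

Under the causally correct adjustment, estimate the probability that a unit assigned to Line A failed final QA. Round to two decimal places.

0.26

Component grade is set before the line has any effect — it is not caused by the line — and it independently drives the outcome. That makes it a confounder, so the causal comparison is within component grade levels.
Standardising Line A to the population component grade mix: 0.500·73/1847 + 0.500·191/403 = 0.257.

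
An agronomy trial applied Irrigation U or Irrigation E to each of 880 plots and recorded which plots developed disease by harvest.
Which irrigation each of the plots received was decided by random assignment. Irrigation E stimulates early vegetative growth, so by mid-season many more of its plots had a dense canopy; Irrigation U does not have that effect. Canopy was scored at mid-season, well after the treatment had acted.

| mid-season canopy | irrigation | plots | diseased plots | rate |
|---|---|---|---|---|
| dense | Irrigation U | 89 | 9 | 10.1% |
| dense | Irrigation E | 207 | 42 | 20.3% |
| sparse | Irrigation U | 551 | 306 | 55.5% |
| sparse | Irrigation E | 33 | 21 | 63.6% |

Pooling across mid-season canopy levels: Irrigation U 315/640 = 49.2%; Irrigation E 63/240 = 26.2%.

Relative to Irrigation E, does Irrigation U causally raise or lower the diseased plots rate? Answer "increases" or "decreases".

Mid-season canopy is recorded after the irrigation and is itself shifted by it — it sits on the causal path from irrigation to outcome. Conditioning on a mediator would strip out part of the effect we want; the pooled comparison gives the total causal effect.
Pooled: Irrigation U 49.2% vs Irrigation E 26.2%; Irrigation E is lower overall.

increases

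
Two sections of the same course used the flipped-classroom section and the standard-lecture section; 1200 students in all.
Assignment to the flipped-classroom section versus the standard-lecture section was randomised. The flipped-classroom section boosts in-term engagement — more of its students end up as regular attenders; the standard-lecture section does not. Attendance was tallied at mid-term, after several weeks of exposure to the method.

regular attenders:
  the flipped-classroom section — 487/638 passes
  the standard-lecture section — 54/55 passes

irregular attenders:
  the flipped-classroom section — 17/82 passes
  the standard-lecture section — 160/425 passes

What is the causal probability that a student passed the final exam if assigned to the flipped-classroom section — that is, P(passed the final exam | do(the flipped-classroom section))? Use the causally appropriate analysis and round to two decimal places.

0.70

The stratified and pooled comparisons disagree (the standard-lecture section wins within each mid-term attendance; the flipped-classroom section wins overall), so the answer turns on the causal role of mid-term attendance.
Mid-term attendance is recorded after the teaching method and is itself shifted by it — it sits on the causal path from teaching method to outcome. Conditioning on a mediator would strip out part of the effect we want; the pooled comparison gives the total causal effect.
So P(outcome | do(the flipped-classroom section)) is just the pooled rate for the flipped-classroom section: 504/720 = 0.700.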